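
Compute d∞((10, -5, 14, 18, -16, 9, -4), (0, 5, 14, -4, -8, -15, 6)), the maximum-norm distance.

max(|x_i - y_i|) = max(|10 - 0|, |-5 - 5|, |14 - 14|, |18 - (-4)|, |-16 - (-8)|, |9 - (-15)|, |-4 - 6|) = max(10, 10, 0, 22, 8, 24, 10) = 24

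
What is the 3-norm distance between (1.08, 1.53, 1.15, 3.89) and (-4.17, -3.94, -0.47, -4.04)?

(Σ|x_i - y_i|^3)^(1/3) = (|1.08 - (-4.17)|^3 + |1.53 - (-3.94)|^3 + |1.15 - (-0.47)|^3 + |3.89 - (-4.04)|^3)^(1/3)
= (5.25^3 + 5.47^3 + 1.62^3 + 7.93^3)^(1/3) ≈ (144.7031 + 163.6673 + 4.2515 + 498.6773)^(1/3) = (811.2992)^(1/3) ≈ 9.3267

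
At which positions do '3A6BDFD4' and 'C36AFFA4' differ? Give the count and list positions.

Differing positions: 1, 2, 4, 5, 7. Hamming distance = 5.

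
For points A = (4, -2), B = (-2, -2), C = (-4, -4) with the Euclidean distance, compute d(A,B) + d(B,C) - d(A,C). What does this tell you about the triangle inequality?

d(A,B) = √(6² + 0²) = √36 = 6, d(B,C) = √(2² + 2²) = √8 ≈ 2.8284, d(A,C) = √(8² + 2²) = √68 ≈ 8.2462.
d(A,B) + d(B,C) - d(A,C) = 6 + 2.8284 - 8.2462 = 8.8284 - 8.2462 = 0.5822 (to 4 decimal places). This is ≥ 0, so the triangle inequality holds for these points.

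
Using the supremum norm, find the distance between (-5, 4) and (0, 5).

max(|x_i - y_i|) = max(|-5 - 0|, |4 - 5|) = max(5, 1) = 5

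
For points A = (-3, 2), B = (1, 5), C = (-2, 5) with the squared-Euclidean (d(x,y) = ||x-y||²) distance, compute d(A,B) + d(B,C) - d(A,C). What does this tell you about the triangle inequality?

d(A,B) = 4² + 3² = 25, d(B,C) = 3² + 0² = 9, d(A,C) = 1² + 3² = 10.
d(A,B) + d(B,C) - d(A,C) = 25 + 9 - 10 = 34 - 10 = 24. This is ≥ 0, so the triangle inequality holds for these points.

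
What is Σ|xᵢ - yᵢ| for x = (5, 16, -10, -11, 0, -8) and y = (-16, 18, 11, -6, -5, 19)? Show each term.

Σ|x_i - y_i| = |5 - (-16)| + |16 - 18| + |-10 - 11| + |-11 - (-6)| + |0 - (-5)| + |-8 - 19| = 21 + 2 + 21 + 5 + 5 + 27 = 81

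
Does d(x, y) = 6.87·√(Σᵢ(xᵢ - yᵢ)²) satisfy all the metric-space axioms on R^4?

Yes. The L2 (Euclidean) norm induces a metric on R^4, and multiplying a metric by a positive constant 6.87 > 0 preserves all four axioms: non-negativity (6.87·||x-y|| ≥ 0), identity (6.87·||x-y|| = 0 ⟺ ||x-y|| = 0 ⟺ x = y), symmetry (||x-y|| = ||y-x||), and the triangle inequality (6.87·||x-z|| ≤ 6.87·||x-y|| + 6.87·||y-z||). So d is a metric.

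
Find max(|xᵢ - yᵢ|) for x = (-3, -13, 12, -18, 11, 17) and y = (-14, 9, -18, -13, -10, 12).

max(|x_i - y_i|) = max(|-3 - (-14)|, |-13 - 9|, |12 - (-18)|, |-18 - (-13)|, |11 - (-10)|, |17 - 12|) = max(11, 22, 30, 5, 21, 5) = 30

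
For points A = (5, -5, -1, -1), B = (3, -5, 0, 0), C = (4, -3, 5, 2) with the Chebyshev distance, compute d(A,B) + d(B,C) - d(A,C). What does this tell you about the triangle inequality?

d(A,B) = max(2, 0, 1, 1) = 2, d(B,C) = max(1, 2, 5, 2) = 5, d(A,C) = max(1, 2, 6, 3) = 6.
d(A,B) + d(B,C) - d(A,C) = 2 + 5 - 6 = 7 - 6 = 1. This is ≥ 0, so the triangle inequality holds for these points.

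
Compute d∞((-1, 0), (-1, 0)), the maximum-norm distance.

max(|x_i - y_i|) = max(|-1 - (-1)|, |0 - 0|) = max(0, 0) = 0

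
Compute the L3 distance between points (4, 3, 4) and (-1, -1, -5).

(Σ|x_i - y_i|^3)^(1/3) = (|4 - (-1)|^3 + |3 - (-1)|^3 + |4 - (-5)|^3)^(1/3)
= (5^3 + 4^3 + 9^3)^(1/3) = (125 + 64 + 729)^(1/3) = (918)^(1/3) ≈ 9.7188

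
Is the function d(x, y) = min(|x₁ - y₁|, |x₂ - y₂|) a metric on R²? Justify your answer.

No. d fails identity of indiscernibles: take x = (-3, 0) and y = (-3, 5). Then d(x,y) = min(|-3 - (-3)|, |0 - 5|) = min(0, 5) = 0, yet x ≠ y.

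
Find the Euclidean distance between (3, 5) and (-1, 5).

√(Σ(x_i - y_i)²) = √((3 - (-1))² + (5 - 5)²)
= √(4² + 0²) = √(16 + 0) = √16 = 4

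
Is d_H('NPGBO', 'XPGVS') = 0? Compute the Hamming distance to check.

Differing positions: 1, 4, 5. Hamming distance = 3, so the claim that d_H = 0 is false.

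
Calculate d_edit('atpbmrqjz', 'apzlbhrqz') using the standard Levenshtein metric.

Let D[i][j] be the edit distance between the first i characters of 'atpbmrqjz' and the first j characters of 'apzlbhrqz', with D[i][0] = i, D[0][j] = j, and D[i][j] = D[i-1][j-1] if the characters match, else 1 + min(D[i-1][j], D[i][j-1], D[i-1][j-1]). Filling the table (rows: prefixes of 'atpbmrqjz', columns: prefixes of 'apzlbhrqz'):
     ε  a  p  z  l  b  h  r  q  z
  ε  0  1  2  3  4  5  6  7  8  9
  a  1  0  1  2  3  4  5  6  7  8
  t  2  1  1  2  3  4  5  6  7  8
  p  3  2  1  2  3  4  5  6  7  8
  b  4  3  2  2  3  3  4  5  6  7
  m  5  4  3  3  3  4  4  5  6  7
  r  6  5  4  4  4  4  5  4  5  6
  q  7  6  5  5  5  5  5  5  4  5
  j  8  7  6  6  6  6  6  6  5  5
  z  9  8  7  6  7  7  7  7  6  5
The bottom-right entry gives D[9][9] = 5, so no sequence of fewer than 5 edits works. Backtracking through the table gives one optimal edit sequence (5 edits):
  atpbmrqjz → aptpbmrqjz (ins p @2)
  aptpbmrqjz → apzpbmrqjz (sub t→z @3)
  apzpbmrqjz → apzlbmrqjz (sub p→l @4)
  apzlbmrqjz → apzlbhrqjz (sub m→h @6)
  apzlbhrqjz → apzlbhrqz (del j @9)
Edit distance = 5.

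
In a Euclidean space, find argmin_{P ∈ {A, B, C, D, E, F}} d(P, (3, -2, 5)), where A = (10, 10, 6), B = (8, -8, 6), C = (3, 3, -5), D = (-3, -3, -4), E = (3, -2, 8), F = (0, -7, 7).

Distances: d(A) ≈ 13.9284, d(B) ≈ 7.874, d(C) ≈ 11.1803, d(D) ≈ 10.8628, d(E) = 3, d(F) ≈ 6.1644. Nearest: E = (3, -2, 8) with distance 3.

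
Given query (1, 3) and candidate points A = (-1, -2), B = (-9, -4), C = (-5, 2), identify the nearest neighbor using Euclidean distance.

Distances: d(A) ≈ 5.3852, d(B) ≈ 12.2066, d(C) ≈ 6.0828. Nearest: A = (-1, -2) with distance 5.3852.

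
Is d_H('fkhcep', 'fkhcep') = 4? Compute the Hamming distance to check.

Differing positions: none. Hamming distance = 0, so the claim that d_H = 4 is false.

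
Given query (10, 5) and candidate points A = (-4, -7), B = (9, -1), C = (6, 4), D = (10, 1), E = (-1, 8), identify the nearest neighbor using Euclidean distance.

Distances: d(A) ≈ 18.4391, d(B) ≈ 6.0828, d(C) ≈ 4.1231, d(D) = 4, d(E) ≈ 11.4018. Nearest: D = (10, 1) with distance 4.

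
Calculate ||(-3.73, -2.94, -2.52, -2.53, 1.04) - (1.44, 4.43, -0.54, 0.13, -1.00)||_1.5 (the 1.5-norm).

(Σ|x_i - y_i|^1.5)^(1/1.5) = (|-3.73 - 1.44|^1.5 + |-2.94 - 4.43|^1.5 + |-2.52 - (-0.54)|^1.5 + |-2.53 - 0.13|^1.5 + |1.04 - (-1)|^1.5)^(1/1.5)
= (5.17^1.5 + 7.37^1.5 + 1.98^1.5 + 2.66^1.5 + 2.04^1.5)^(1/1.5) ≈ (11.7554 + 20.0079 + 2.7861 + 4.3383 + 2.9137)^(1/1.5) = (41.8014)^(1/1.5) ≈ 12.0446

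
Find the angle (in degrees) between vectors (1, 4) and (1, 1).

With u = (1, 4), v = (1, 1):
u·v = 1·1 + 4·1 = 1 + 4 = 5.
|u| = √(1² + 4²) = √17, |v| = √(1² + 1²) = √2, so |u||v| = √(17·2) = √34.
cos θ = (u·v)/(|u||v|) = 5/√34 ≈ 0.857493
θ = arccos(0.857493) ≈ 30.96°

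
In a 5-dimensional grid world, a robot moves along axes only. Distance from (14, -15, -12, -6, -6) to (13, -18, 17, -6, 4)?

Σ|x_i - y_i| = |14 - 13| + |-15 - (-18)| + |-12 - 17| + |-6 - (-6)| + |-6 - 4| = 1 + 3 + 29 + 0 + 10 = 43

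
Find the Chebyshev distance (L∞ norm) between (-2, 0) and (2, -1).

max(|x_i - y_i|) = max(|-2 - 2|, |0 - (-1)|) = max(4, 1) = 4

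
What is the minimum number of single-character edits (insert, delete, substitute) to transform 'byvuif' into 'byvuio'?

Let D[i][j] be the edit distance between the first i characters of 'byvuif' and the first j characters of 'byvuio', with D[i][0] = i, D[0][j] = j, and D[i][j] = D[i-1][j-1] if the characters match, else 1 + min(D[i-1][j], D[i][j-1], D[i-1][j-1]). Filling the table (rows: prefixes of 'byvuif', columns: prefixes of 'byvuio'):
     ε  b  y  v  u  i  o
  ε  0  1  2  3  4  5  6
  b  1  0  1  2  3  4  5
  y  2  1  0  1  2  3  4
  v  3  2  1  0  1  2  3
  u  4  3  2  1  0  1  2
  i  5  4  3  2  1  0  1
  f  6  5  4  3  2  1  1
The bottom-right entry gives D[6][6] = 1, so no sequence of fewer than 1 edit works. Backtracking through the table gives one optimal edit sequence (1 edit):
  byvuif → byvuio (sub f→o @6)
Edit distance = 1.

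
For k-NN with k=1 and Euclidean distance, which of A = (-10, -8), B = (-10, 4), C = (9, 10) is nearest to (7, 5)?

Distances: d(A) ≈ 21.4009, d(B) ≈ 17.0294, d(C) ≈ 5.3852. Nearest: C = (9, 10) with distance 5.3852.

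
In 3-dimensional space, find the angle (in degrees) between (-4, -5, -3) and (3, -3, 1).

With u = (-4, -5, -3), v = (3, -3, 1):
u·v = (-4)·3 + (-5)·(-3) + (-3)·1 = (-12) + 15 + (-3) = 0.
|u| = √((-4)² + (-5)² + (-3)²) = √50, |v| = √(3² + (-3)² + 1²) = √19, so |u||v| = √(50·19) = √950.
cos θ = (u·v)/(|u||v|) = 0/√950 = 0 (the vectors are orthogonal)
θ = arccos(0) = 90°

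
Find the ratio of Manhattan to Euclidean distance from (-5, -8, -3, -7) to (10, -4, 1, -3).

L1 = |-5 - 10| + |-8 - (-4)| + |-3 - 1| + |-7 - (-3)| = 15 + 4 + 4 + 4 = 27
L2 = √(15² + 4² + 4² + 4²) = √273 ≈ 16.5227
L1 ≥ L2 always (equality iff movement is along one axis); L1 > L2 here.
Ratio L1/L2 = 27/√273 ≈ 1.6341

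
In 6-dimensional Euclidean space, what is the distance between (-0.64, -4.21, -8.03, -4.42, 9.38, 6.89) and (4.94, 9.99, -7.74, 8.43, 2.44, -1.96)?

√(Σ(x_i - y_i)²) = √((-0.64 - 4.94)² + (-4.21 - 9.99)² + (-8.03 - (-7.74))² + (-4.42 - 8.43)² + (9.38 - 2.44)² + (6.89 - (-1.96))²)
= √((-5.58)² + (-14.2)² + (-0.29)² + (-12.85)² + 6.94² + 8.85²) = √(31.1364 + 201.64 + 0.0841 + 165.1225 + 48.1636 + 78.3225) = √524.4691 ≈ 22.9013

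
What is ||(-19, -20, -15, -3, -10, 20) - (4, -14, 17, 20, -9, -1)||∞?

max(|x_i - y_i|) = max(|-19 - 4|, |-20 - (-14)|, |-15 - 17|, |-3 - 20|, |-10 - (-9)|, |20 - (-1)|) = max(23, 6, 32, 23, 1, 21) = 32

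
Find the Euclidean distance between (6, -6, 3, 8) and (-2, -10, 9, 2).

√(Σ(x_i - y_i)²) = √((6 - (-2))² + (-6 - (-10))² + (3 - 9)² + (8 - 2)²)
= √(8² + 4² + (-6)² + 6²) = √(64 + 16 + 36 + 36) = √152 ≈ 12.3288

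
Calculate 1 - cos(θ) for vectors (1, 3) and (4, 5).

With u = (1, 3), v = (4, 5):
u·v = 1·4 + 3·5 = 4 + 15 = 19.
|u| = √(1² + 3²) = √10, |v| = √(4² + 5²) = √41, so |u||v| = √(10·41) = √410.
cos θ = (u·v)/(|u||v|) = 19/√410 ≈ 0.9383
Cosine distance = 1 - cos θ ≈ 1 - 0.9383 = 0.0617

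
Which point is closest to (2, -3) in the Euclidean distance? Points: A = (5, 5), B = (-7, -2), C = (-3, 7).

Distances: d(A) ≈ 8.544, d(B) ≈ 9.0554, d(C) ≈ 11.1803. Nearest: A = (5, 5) with distance 8.544.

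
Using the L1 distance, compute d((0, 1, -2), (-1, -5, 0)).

Σ|x_i - y_i| = |0 - (-1)| + |1 - (-5)| + |-2 - 0| = 1 + 6 + 2 = 9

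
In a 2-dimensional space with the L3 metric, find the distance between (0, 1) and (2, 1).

(Σ|x_i - y_i|^3)^(1/3) = (|0 - 2|^3 + |1 - 1|^3)^(1/3)
= (2^3 + 0^3)^(1/3) = (8 + 0)^(1/3) = (8)^(1/3) = 2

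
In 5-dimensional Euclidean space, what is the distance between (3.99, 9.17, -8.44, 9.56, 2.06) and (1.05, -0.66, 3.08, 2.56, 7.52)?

√(Σ(x_i - y_i)²) = √((3.99 - 1.05)² + (9.17 - (-0.66))² + (-8.44 - 3.08)² + (9.56 - 2.56)² + (2.06 - 7.52)²)
= √(2.94² + 9.83² + (-11.52)² + 7² + (-5.46)²) = √(8.6436 + 96.6289 + 132.7104 + 49 + 29.8116) = √316.7945 ≈ 17.7987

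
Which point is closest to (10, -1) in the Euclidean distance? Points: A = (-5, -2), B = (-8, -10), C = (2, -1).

Distances: d(A) ≈ 15.0333, d(B) ≈ 20.1246, d(C) = 8. Nearest: C = (2, -1) with distance 8.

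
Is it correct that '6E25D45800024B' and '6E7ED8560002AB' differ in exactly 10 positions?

Differing positions: 3, 4, 6, 8, 13. Hamming distance = 5, so the claim that d_H = 10 is false.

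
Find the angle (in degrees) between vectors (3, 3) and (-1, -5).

With u = (3, 3), v = (-1, -5):
u·v = 3·(-1) + 3·(-5) = (-3) + (-15) = -18.
|u| = √(3² + 3²) = √18, |v| = √((-1)² + (-5)²) = √26, so |u||v| = √(18·26) = √468.
cos θ = (u·v)/(|u||v|) = -18/√468 ≈ -0.83205
θ = arccos(-0.83205) ≈ 146.31°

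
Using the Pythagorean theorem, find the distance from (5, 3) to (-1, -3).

√(Σ(x_i - y_i)²) = √((5 - (-1))² + (3 - (-3))²)
= √(6² + 6²) = √(36 + 36) = √72 ≈ 8.4853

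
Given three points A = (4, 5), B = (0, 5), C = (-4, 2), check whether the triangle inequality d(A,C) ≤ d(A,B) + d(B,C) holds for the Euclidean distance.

d(A,B) = √(4² + 0²) = √16 = 4, d(B,C) = √(4² + 3²) = √25 = 5, d(A,C) = √(8² + 3²) = √73 ≈ 8.544.
d(A,C) ≈ 8.544 ≤ 4 + 5 = 9. Triangle inequality is satisfied.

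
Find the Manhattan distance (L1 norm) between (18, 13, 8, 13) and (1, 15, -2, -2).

Σ|x_i - y_i| = |18 - 1| + |13 - 15| + |8 - (-2)| + |13 - (-2)| = 17 + 2 + 10 + 15 = 44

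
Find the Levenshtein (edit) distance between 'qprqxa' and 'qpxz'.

Let D[i][j] be the edit distance between the first i characters of 'qprqxa' and the first j characters of 'qpxz', with D[i][0] = i, D[0][j] = j, and D[i][j] = D[i-1][j-1] if the characters match, else 1 + min(D[i-1][j], D[i][j-1], D[i-1][j-1]). Filling the table (rows: prefixes of 'qprqxa', columns: prefixes of 'qpxz'):
     ε  q  p  x  z
  ε  0  1  2  3  4
  q  1  0  1  2  3
  p  2  1  0  1  2
  r  3  2  1  1  2
  q  4  3  2  2  2
  x  5  4  3  2  3
  a  6  5  4  3  3
The bottom-right entry gives D[6][4] = 3, so no sequence of fewer than 3 edits works. Backtracking through the table gives one optimal edit sequence (3 edits):
  qprqxa → qpqxa (del r @3)
  qpqxa → qpxa (del q @3)
  qpxa → qpxz (sub a→z @4)
Edit distance = 3.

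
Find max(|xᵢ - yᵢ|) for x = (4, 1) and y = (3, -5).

max(|x_i - y_i|) = max(|4 - 3|, |1 - (-5)|) = max(1, 6) = 6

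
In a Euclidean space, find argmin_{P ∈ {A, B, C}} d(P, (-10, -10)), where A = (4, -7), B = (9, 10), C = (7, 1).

Distances: d(A) ≈ 14.3178, d(B) ≈ 27.5862, d(C) ≈ 20.2485. Nearest: A = (4, -7) with distance 14.3178.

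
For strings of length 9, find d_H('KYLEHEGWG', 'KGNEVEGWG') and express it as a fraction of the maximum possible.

Differing positions: 2, 3, 5. Hamming distance = 3. The maximum possible Hamming distance for length-9 strings is 9, so d_H/9 = 3/9 ≈ 0.3333.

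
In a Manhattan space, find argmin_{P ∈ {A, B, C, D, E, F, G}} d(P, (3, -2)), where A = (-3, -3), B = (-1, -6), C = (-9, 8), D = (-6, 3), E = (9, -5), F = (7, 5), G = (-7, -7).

Distances: d(A) = 7, d(B) = 8, d(C) = 22, d(D) = 14, d(E) = 9, d(F) = 11, d(G) = 15. Nearest: A = (-3, -3) with distance 7.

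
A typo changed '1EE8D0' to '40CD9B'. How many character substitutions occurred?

Differing positions: 1, 2, 3, 4, 5, 6. Hamming distance = 6.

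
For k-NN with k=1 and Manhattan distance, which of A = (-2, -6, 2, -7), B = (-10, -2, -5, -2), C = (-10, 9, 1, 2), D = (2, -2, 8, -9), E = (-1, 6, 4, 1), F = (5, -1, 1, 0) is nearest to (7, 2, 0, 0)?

Distances: d(A) = 26, d(B) = 28, d(C) = 27, d(D) = 26, d(E) = 17, d(F) = 6. Nearest: F = (5, -1, 1, 0) with distance 6.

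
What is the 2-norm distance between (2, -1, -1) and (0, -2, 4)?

(Σ|x_i - y_i|^2)^(1/2) = (|2 - 0|^2 + |-1 - (-2)|^2 + |-1 - 4|^2)^(1/2)
= (2^2 + 1^2 + 5^2)^(1/2) = (4 + 1 + 25)^(1/2) = (30)^(1/2) ≈ 5.4772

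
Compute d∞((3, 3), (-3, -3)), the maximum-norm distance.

max(|x_i - y_i|) = max(|3 - (-3)|, |3 - (-3)|) = max(6, 6) = 6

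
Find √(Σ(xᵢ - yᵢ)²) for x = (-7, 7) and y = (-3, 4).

√(Σ(x_i - y_i)²) = √((-7 - (-3))² + (7 - 4)²)
= √((-4)² + 3²) = √(16 + 9) = √25 = 5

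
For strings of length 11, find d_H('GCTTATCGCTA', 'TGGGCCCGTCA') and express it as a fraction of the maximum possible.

Differing positions: 1, 2, 3, 4, 5, 6, 9, 10. Hamming distance = 8. The maximum possible Hamming distance for length-11 strings is 11, so d_H/11 = 8/11 ≈ 0.7273.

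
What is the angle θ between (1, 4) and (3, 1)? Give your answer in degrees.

With u = (1, 4), v = (3, 1):
u·v = 1·3 + 4·1 = 3 + 4 = 7.
|u| = √(1² + 4²) = √17, |v| = √(3² + 1²) = √10, so |u||v| = √(17·10) = √170.
cos θ = (u·v)/(|u||v|) = 7/√170 ≈ 0.536875
θ = arccos(0.536875) ≈ 57.53°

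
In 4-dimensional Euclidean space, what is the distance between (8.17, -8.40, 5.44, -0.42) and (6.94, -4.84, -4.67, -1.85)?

√(Σ(x_i - y_i)²) = √((8.17 - 6.94)² + (-8.4 - (-4.84))² + (5.44 - (-4.67))² + (-0.42 - (-1.85))²)
= √(1.23² + (-3.56)² + 10.11² + 1.43²) = √(1.5129 + 12.6736 + 102.2121 + 2.0449) = √118.4435 ≈ 10.8832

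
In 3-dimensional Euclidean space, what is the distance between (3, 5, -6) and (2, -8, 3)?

√(Σ(x_i - y_i)²) = √((3 - 2)² + (5 - (-8))² + (-6 - 3)²)
= √(1² + 13² + (-9)²) = √(1 + 169 + 81) = √251 ≈ 15.843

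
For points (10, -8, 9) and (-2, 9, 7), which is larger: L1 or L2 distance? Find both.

L1 = |10 - (-2)| + |-8 - 9| + |9 - 7| = 12 + 17 + 2 = 31
L2 = √(12² + 17² + 2²) = √437 ≈ 20.9045
L1 ≥ L2 always (equality iff movement is along one axis); L1 > L2 here.
Ratio L1/L2 = 31/√437 ≈ 1.4829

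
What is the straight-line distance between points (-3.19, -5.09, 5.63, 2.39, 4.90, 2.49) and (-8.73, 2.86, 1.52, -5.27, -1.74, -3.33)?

√(Σ(x_i - y_i)²) = √((-3.19 - (-8.73))² + (-5.09 - 2.86)² + (5.63 - 1.52)² + (2.39 - (-5.27))² + (4.9 - (-1.74))² + (2.49 - (-3.33))²)
= √(5.54² + (-7.95)² + 4.11² + 7.66² + 6.64² + 5.82²) = √(30.6916 + 63.2025 + 16.8921 + 58.6756 + 44.0896 + 33.8724) = √247.4238 ≈ 15.7297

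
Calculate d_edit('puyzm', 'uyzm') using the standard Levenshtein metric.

Let D[i][j] be the edit distance between the first i characters of 'puyzm' and the first j characters of 'uyzm', with D[i][0] = i, D[0][j] = j, and D[i][j] = D[i-1][j-1] if the characters match, else 1 + min(D[i-1][j], D[i][j-1], D[i-1][j-1]). Filling the table (rows: prefixes of 'puyzm', columns: prefixes of 'uyzm'):
     ε  u  y  z  m
  ε  0  1  2  3  4
  p  1  1  2  3  4
  u  2  1  2  3  4
  y  3  2  1  2  3
  z  4  3  2  1  2
  m  5  4  3  2  1
The bottom-right entry gives D[5][4] = 1, so no sequence of fewer than 1 edit works. Backtracking through the table gives one optimal edit sequence (1 edit):
  puyzm → uyzm (del p @1)
Edit distance = 1.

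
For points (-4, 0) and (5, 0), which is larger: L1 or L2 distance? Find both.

L1 = |-4 - 5| + |0 - 0| = 9 + 0 = 9
L2 = √(9² + 0²) = √81 = 9
L1 ≥ L2 always (equality iff movement is along one axis); L1 = L2 here (movement is along a single axis).
Ratio L1/L2 = 9/9 = 1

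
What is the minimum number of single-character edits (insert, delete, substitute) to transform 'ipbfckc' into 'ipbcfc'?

Let D[i][j] be the edit distance between the first i characters of 'ipbfckc' and the first j characters of 'ipbcfc', with D[i][0] = i, D[0][j] = j, and D[i][j] = D[i-1][j-1] if the characters match, else 1 + min(D[i-1][j], D[i][j-1], D[i-1][j-1]). Filling the table (rows: prefixes of 'ipbfckc', columns: prefixes of 'ipbcfc'):
     ε  i  p  b  c  f  c
  ε  0  1  2  3  4  5  6
  i  1  0  1  2  3  4  5
  p  2  1  0  1  2  3  4
  b  3  2  1  0  1  2  3
  f  4  3  2  1  1  1  2
  c  5  4  3  2  1  2  1
  k  6  5  4  3  2  2  2
  c  7  6  5  4  3  3  2
The bottom-right entry gives D[7][6] = 2, so no sequence of fewer than 2 edits works. Backtracking through the table gives one optimal edit sequence (2 edits):
  ipbfckc → ipbckc (del f @4)
  ipbckc → ipbcfc (sub k→f @5)
Edit distance = 2.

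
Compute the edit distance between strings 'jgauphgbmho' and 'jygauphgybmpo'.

Let D[i][j] be the edit distance between the first i characters of 'jgauphgbmho' and the first j characters of 'jygauphgybmpo', with D[i][0] = i, D[0][j] = j, and D[i][j] = D[i-1][j-1] if the characters match, else 1 + min(D[i-1][j], D[i][j-1], D[i-1][j-1]). Filling the table (rows: prefixes of 'jgauphgbmho', columns: prefixes of 'jygauphgybmpo'):
     ε  j  y  g  a  u  p  h  g  y  b  m  p  o
  ε  0  1  2  3  4  5  6  7  8  9 10 11 12 13
  j  1  0  1  2  3  4  5  6  7  8  9 10 11 12
  g  2  1  1  1  2  3  4  5  6  7  8  9 10 11
  a  3  2  2  2  1  2  3  4  5  6  7  8  9 10
  u  4  3  3  3  2  1  2  3  4  5  6  7  8  9
  p  5  4  4  4  3  2  1  2  3  4  5  6  7  8
  h  6  5  5  5  4  3  2  1  2  3  4  5  6  7
  g  7  6  6  5  5  4  3  2  1  2  3  4  5  6
  b  8  7  7  6  6  5  4  3  2  2  2  3  4  5
  m  9  8  8  7  7  6  5  4  3  3  3  2  3  4
  h 10  9  9  8  8  7  6  5  4  4  4  3  3  4
  o 11 10 10  9  9  8  7  6  5  5  5  4  4  3
The bottom-right entry gives D[11][13] = 3, so no sequence of fewer than 3 edits works. Backtracking through the table gives one optimal edit sequence (3 edits):
  jgauphgbmho → jygauphgbmho (ins y @2)
  jygauphgbmho → jygauphgybmho (ins y @9)
  jygauphgybmho → jygauphgybmpo (sub h→p @12)
Edit distance = 3.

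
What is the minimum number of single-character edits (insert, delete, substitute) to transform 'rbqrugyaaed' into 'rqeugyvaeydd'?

Let D[i][j] be the edit distance between the first i characters of 'rbqrugyaaed' and the first j characters of 'rqeugyvaeydd', with D[i][0] = i, D[0][j] = j, and D[i][j] = D[i-1][j-1] if the characters match, else 1 + min(D[i-1][j], D[i][j-1], D[i-1][j-1]). Filling the table (rows: prefixes of 'rbqrugyaaed', columns: prefixes of 'rqeugyvaeydd'):
     ε  r  q  e  u  g  y  v  a  e  y  d  d
  ε  0  1  2  3  4  5  6  7  8  9 10 11 12
  r  1  0  1  2  3  4  5  6  7  8  9 10 11
  b  2  1  1  2  3  4  5  6  7  8  9 10 11
  q  3  2  1  2  3  4  5  6  7  8  9 10 11
  r  4  3  2  2  3  4  5  6  7  8  9 10 11
  u  5  4  3  3  2  3  4  5  6  7  8  9 10
  g  6  5  4  4  3  2  3  4  5  6  7  8  9
  y  7  6  5  5  4  3  2  3  4  5  6  7  8
  a  8  7  6  6  5  4  3  3  3  4  5  6  7
  a  9  8  7  7  6  5  4  4  3  4  5  6  7
  e 10  9  8  7  7  6  5  5  4  3  4  5  6
  d 11 10  9  8  8  7  6  6  5  4  4  4  5
The bottom-right entry gives D[11][12] = 5, so no sequence of fewer than 5 edits works. Backtracking through the table gives one optimal edit sequence (5 edits):
  rbqrugyaaed → rqrugyaaed (del b @2)
  rqrugyaaed → rqeugyaaed (sub r→e @3)
  rqeugyaaed → rqeugyvaed (sub a→v @7)
  rqeugyvaed → rqeugyvaeyd (ins y @10)
  rqeugyvaeyd → rqeugyvaeydd (ins d @11)
Edit distance = 5.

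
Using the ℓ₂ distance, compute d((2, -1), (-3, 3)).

(Σ|x_i - y_i|^2)^(1/2) = (|2 - (-3)|^2 + |-1 - 3|^2)^(1/2)
= (5^2 + 4^2)^(1/2) = (25 + 16)^(1/2) = (41)^(1/2) ≈ 6.4031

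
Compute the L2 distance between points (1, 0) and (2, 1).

(Σ|x_i - y_i|^2)^(1/2) = (|1 - 2|^2 + |0 - 1|^2)^(1/2)
= (1^2 + 1^2)^(1/2) = (1 + 1)^(1/2) = (2)^(1/2) ≈ 1.4142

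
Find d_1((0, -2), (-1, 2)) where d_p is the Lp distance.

Σ|x_i - y_i| = |0 - (-1)| + |-2 - 2| = 1 + 4 = 5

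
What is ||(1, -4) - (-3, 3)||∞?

max(|x_i - y_i|) = max(|1 - (-3)|, |-4 - 3|) = max(4, 7) = 7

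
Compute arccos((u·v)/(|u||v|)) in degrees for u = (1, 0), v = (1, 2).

With u = (1, 0), v = (1, 2):
u·v = 1·1 + 0·2 = 1 + 0 = 1.
|u| = √(1² + 0²) = √1, |v| = √(1² + 2²) = √5, so |u||v| = √(1·5) = √5.
cos θ = (u·v)/(|u||v|) = 1/√5 ≈ 0.447214
θ = arccos(0.447214) ≈ 63.43°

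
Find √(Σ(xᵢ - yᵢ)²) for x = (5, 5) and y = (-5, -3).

√(Σ(x_i - y_i)²) = √((5 - (-5))² + (5 - (-3))²)
= √(10² + 8²) = √(100 + 64) = √164 ≈ 12.8062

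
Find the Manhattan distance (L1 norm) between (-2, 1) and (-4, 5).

Σ|x_i - y_i| = |-2 - (-4)| + |1 - 5| = 2 + 4 = 6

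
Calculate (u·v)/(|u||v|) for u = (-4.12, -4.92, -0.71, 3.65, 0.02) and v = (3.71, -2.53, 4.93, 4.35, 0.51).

With u = (-4.12, -4.92, -0.71, 3.65, 0.02), v = (3.71, -2.53, 4.93, 4.35, 0.51):
u·v = (-4.12)·3.71 + (-4.92)·(-2.53) + (-0.71)·4.93 + 3.65·4.35 + 0.02·0.51 = (-15.2852) + 12.4476 + (-3.5003) + 15.8775 + 0.0102 = 9.5498.
|u| = √((-4.12)² + (-4.92)² + (-0.71)² + 3.65² + 0.02²) = √(16.9744 + 24.2064 + 0.5041 + 13.3225 + 0.0004) = √55.0078, |v| = √(3.71² + (-2.53)² + 4.93² + 4.35² + 0.51²) = √(13.7641 + 6.4009 + 24.3049 + 18.9225 + 0.2601) = √63.6525.
cos θ = (u·v)/(|u||v|) = 9.5498/(√55.0078·√63.6525) ≈ 0.1614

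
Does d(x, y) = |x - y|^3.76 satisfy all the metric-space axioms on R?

No. d(x,y) = |x-y|^3.76 fails the triangle inequality since p = 3.76 > 1. Counterexample: x = -4, y = 4, z = 11. d(x,z) = |-4 - 11|^3.76 = 15^3.76 ≈ 26430.3634, but d(x,y) + d(y,z) = 8^3.76 + 7^3.76 ≈ 2486.6711 + 1505.1113 = 3991.7824. Since 26430.3634 > 3991.7824, the triangle inequality is violated.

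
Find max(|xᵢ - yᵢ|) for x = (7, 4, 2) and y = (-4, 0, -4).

max(|x_i - y_i|) = max(|7 - (-4)|, |4 - 0|, |2 - (-4)|) = max(11, 4, 6) = 11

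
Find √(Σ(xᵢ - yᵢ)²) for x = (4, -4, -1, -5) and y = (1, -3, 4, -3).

√(Σ(x_i - y_i)²) = √((4 - 1)² + (-4 - (-3))² + (-1 - 4)² + (-5 - (-3))²)
= √(3² + (-1)² + (-5)² + (-2)²) = √(9 + 1 + 25 + 4) = √39 ≈ 6.245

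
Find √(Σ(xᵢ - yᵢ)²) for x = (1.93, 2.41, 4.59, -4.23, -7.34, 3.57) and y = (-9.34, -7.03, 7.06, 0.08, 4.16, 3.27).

√(Σ(x_i - y_i)²) = √((1.93 - (-9.34))² + (2.41 - (-7.03))² + (4.59 - 7.06)² + (-4.23 - 0.08)² + (-7.34 - 4.16)² + (3.57 - 3.27)²)
= √(11.27² + 9.44² + (-2.47)² + (-4.31)² + (-11.5)² + 0.3²) = √(127.0129 + 89.1136 + 6.1009 + 18.5761 + 132.25 + 0.09) = √373.1435 ≈ 19.3169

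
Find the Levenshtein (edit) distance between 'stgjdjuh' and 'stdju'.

Let D[i][j] be the edit distance between the first i characters of 'stgjdjuh' and the first j characters of 'stdju', with D[i][0] = i, D[0][j] = j, and D[i][j] = D[i-1][j-1] if the characters match, else 1 + min(D[i-1][j], D[i][j-1], D[i-1][j-1]). Filling the table (rows: prefixes of 'stgjdjuh', columns: prefixes of 'stdju'):
     ε  s  t  d  j  u
  ε  0  1  2  3  4  5
  s  1  0  1  2  3  4
  t  2  1  0  1  2  3
  g  3  2  1  1  2  3
  j  4  3  2  2  1  2
  d  5  4  3  2  2  2
  j  6  5  4  3  2  3
  u  7  6  5  4  3  2
  h  8  7  6  5  4  3
The bottom-right entry gives D[8][5] = 3, so no sequence of fewer than 3 edits works. Backtracking through the table gives one optimal edit sequence (3 edits):
  stgjdjuh → stjdjuh (del g @3)
  stjdjuh → stdjuh (del j @3)
  stdjuh → stdju (del h @6)
Edit distance = 3.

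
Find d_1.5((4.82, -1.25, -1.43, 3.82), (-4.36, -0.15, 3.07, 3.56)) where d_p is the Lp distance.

(Σ|x_i - y_i|^1.5)^(1/1.5) = (|4.82 - (-4.36)|^1.5 + |-1.25 - (-0.15)|^1.5 + |-1.43 - 3.07|^1.5 + |3.82 - 3.56|^1.5)^(1/1.5)
= (9.18^1.5 + 1.1^1.5 + 4.5^1.5 + 0.26^1.5)^(1/1.5) ≈ (27.814 + 1.1537 + 9.5459 + 0.1326)^(1/1.5) = (38.6462)^(1/1.5) ≈ 11.4307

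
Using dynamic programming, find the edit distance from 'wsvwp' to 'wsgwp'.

Let D[i][j] be the edit distance between the first i characters of 'wsvwp' and the first j characters of 'wsgwp', with D[i][0] = i, D[0][j] = j, and D[i][j] = D[i-1][j-1] if the characters match, else 1 + min(D[i-1][j], D[i][j-1], D[i-1][j-1]). Filling the table (rows: prefixes of 'wsvwp', columns: prefixes of 'wsgwp'):
     ε  w  s  g  w  p
  ε  0  1  2  3  4  5
  w  1  0  1  2  3  4
  s  2  1  0  1  2  3
  v  3  2  1  1  2  3
  w  4  3  2  2  1  2
  p  5  4  3  3  2  1
The bottom-right entry gives D[5][5] = 1, so no sequence of fewer than 1 edit works. Backtracking through the table gives one optimal edit sequence (1 edit):
  wsvwp → wsgwp (sub v→g @3)
Edit distance = 1.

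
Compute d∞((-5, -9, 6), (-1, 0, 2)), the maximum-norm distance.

max(|x_i - y_i|) = max(|-5 - (-1)|, |-9 - 0|, |6 - 2|) = max(4, 9, 4) = 9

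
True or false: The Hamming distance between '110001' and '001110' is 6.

Differing positions: 1, 2, 3, 4, 5, 6. Hamming distance = 6, so the claim is true.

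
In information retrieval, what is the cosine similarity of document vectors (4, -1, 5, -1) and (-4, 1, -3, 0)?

With u = (4, -1, 5, -1), v = (-4, 1, -3, 0):
u·v = 4·(-4) + (-1)·1 + 5·(-3) + (-1)·0 = (-16) + (-1) + (-15) + 0 = -32.
|u| = √(4² + (-1)² + 5² + (-1)²) = √43, |v| = √((-4)² + 1² + (-3)² + 0²) = √26, so |u||v| = √(43·26) = √1118.
cos θ = (u·v)/(|u||v|) = -32/√1118 ≈ -0.957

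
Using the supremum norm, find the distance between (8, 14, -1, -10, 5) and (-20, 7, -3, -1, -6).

max(|x_i - y_i|) = max(|8 - (-20)|, |14 - 7|, |-1 - (-3)|, |-10 - (-1)|, |5 - (-6)|) = max(28, 7, 2, 9, 11) = 28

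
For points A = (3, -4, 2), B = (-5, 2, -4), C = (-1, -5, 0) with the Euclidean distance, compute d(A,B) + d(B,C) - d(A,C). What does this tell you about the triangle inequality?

d(A,B) = √(8² + 6² + 6²) = √136 ≈ 11.6619, d(B,C) = √(4² + 7² + 4²) = √81 = 9, d(A,C) = √(4² + 1² + 2²) = √21 ≈ 4.5826.
d(A,B) + d(B,C) - d(A,C) = 11.6619 + 9 - 4.5826 = 20.6619 - 4.5826 = 16.0793 (to 4 decimal places). This is ≥ 0, so the triangle inequality holds for these points.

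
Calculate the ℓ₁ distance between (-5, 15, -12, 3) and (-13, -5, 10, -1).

Σ|x_i - y_i| = |-5 - (-13)| + |15 - (-5)| + |-12 - 10| + |3 - (-1)| = 8 + 20 + 22 + 4 = 54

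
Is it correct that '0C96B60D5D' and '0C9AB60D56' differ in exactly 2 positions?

Differing positions: 4, 10. Hamming distance = 2, so the claim is true.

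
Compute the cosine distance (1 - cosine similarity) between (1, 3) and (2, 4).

With u = (1, 3), v = (2, 4):
u·v = 1·2 + 3·4 = 2 + 12 = 14.
|u| = √(1² + 3²) = √10, |v| = √(2² + 4²) = √20, so |u||v| = √(10·20) = √200.
cos θ = (u·v)/(|u||v|) = 14/√200 ≈ 0.9899
Cosine distance = 1 - cos θ ≈ 1 - 0.9899 = 0.0101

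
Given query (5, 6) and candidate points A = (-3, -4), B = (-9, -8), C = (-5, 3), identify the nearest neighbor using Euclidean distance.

Distances: d(A) ≈ 12.8062, d(B) ≈ 19.799, d(C) ≈ 10.4403. Nearest: C = (-5, 3) with distance 10.4403.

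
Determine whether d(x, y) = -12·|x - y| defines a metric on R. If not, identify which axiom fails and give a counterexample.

No. With c = -12 < 0, d fails non-negativity: d(2, 3) = -12·|2 - 3| = -12·1 = -12 < 0.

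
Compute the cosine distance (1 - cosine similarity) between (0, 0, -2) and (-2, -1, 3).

With u = (0, 0, -2), v = (-2, -1, 3):
u·v = 0·(-2) + 0·(-1) + (-2)·3 = 0 + 0 + (-6) = -6.
|u| = √(0² + 0² + (-2)²) = √4, |v| = √((-2)² + (-1)² + 3²) = √14, so |u||v| = √(4·14) = √56.
cos θ = (u·v)/(|u||v|) = -6/√56 ≈ -0.8018
Cosine distance = 1 - cos θ ≈ 1 - (-0.8018) = 1.8018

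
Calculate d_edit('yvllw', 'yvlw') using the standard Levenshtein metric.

Let D[i][j] be the edit distance between the first i characters of 'yvllw' and the first j characters of 'yvlw', with D[i][0] = i, D[0][j] = j, and D[i][j] = D[i-1][j-1] if the characters match, else 1 + min(D[i-1][j], D[i][j-1], D[i-1][j-1]). Filling the table (rows: prefixes of 'yvllw', columns: prefixes of 'yvlw'):
     ε  y  v  l  w
  ε  0  1  2  3  4
  y  1  0  1  2  3
  v  2  1  0  1  2
  l  3  2  1  0  1
  l  4  3  2  1  1
  w  5  4  3  2  1
The bottom-right entry gives D[5][4] = 1, so no sequence of fewer than 1 edit works. Backtracking through the table gives one optimal edit sequence (1 edit):
  yvllw → yvlw (del l @3)
Edit distance = 1.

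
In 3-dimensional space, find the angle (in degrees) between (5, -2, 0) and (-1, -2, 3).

With u = (5, -2, 0), v = (-1, -2, 3):
u·v = 5·(-1) + (-2)·(-2) + 0·3 = (-5) + 4 + 0 = -1.
|u| = √(5² + (-2)² + 0²) = √29, |v| = √((-1)² + (-2)² + 3²) = √14, so |u||v| = √(29·14) = √406.
cos θ = (u·v)/(|u||v|) = -1/√406 ≈ -0.049629
θ = arccos(-0.049629) ≈ 92.84°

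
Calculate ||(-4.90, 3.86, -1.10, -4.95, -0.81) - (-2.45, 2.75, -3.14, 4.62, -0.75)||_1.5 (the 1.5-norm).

(Σ|x_i - y_i|^1.5)^(1/1.5) = (|-4.9 - (-2.45)|^1.5 + |3.86 - 2.75|^1.5 + |-1.1 - (-3.14)|^1.5 + |-4.95 - 4.62|^1.5 + |-0.81 - (-0.75)|^1.5)^(1/1.5)
= (2.45^1.5 + 1.11^1.5 + 2.04^1.5 + 9.57^1.5 + 0.06^1.5)^(1/1.5) ≈ (3.8349 + 1.1695 + 2.9137 + 29.6052 + 0.0147)^(1/1.5) = (37.538)^(1/1.5) ≈ 11.2111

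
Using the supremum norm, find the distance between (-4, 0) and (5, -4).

max(|x_i - y_i|) = max(|-4 - 5|, |0 - (-4)|) = max(9, 4) = 9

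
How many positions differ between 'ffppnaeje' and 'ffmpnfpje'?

Differing positions: 3, 6, 7. Hamming distance = 3.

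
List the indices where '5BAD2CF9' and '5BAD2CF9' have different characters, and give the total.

Differing positions: none. Hamming distance = 0.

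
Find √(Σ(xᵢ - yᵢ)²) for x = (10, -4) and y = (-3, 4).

√(Σ(x_i - y_i)²) = √((10 - (-3))² + (-4 - 4)²)
= √(13² + (-8)²) = √(169 + 64) = √233 ≈ 15.2643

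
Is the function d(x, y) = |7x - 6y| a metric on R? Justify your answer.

No. d fails symmetry: d(9, 2) = |7·9 - 6·2| = |51| = 51, but d(2, 9) = |7·2 - 6·9| = |-40| = 40. Since 51 ≠ 40, d(x,y) ≠ d(y,x) in general.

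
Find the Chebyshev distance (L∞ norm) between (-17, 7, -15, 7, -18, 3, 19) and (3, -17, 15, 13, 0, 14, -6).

max(|x_i - y_i|) = max(|-17 - 3|, |7 - (-17)|, |-15 - 15|, |7 - 13|, |-18 - 0|, |3 - 14|, |19 - (-6)|) = max(20, 24, 30, 6, 18, 11, 25) = 30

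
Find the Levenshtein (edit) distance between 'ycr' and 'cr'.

Let D[i][j] be the edit distance between the first i characters of 'ycr' and the first j characters of 'cr', with D[i][0] = i, D[0][j] = j, and D[i][j] = D[i-1][j-1] if the characters match, else 1 + min(D[i-1][j], D[i][j-1], D[i-1][j-1]). Filling the table (rows: prefixes of 'ycr', columns: prefixes of 'cr'):
     ε  c  r
  ε  0  1  2
  y  1  1  2
  c  2  1  2
  r  3  2  1
The bottom-right entry gives D[3][2] = 1, so no sequence of fewer than 1 edit works. Backtracking through the table gives one optimal edit sequence (1 edit):
  ycr → cr (del y @1)
Edit distance = 1.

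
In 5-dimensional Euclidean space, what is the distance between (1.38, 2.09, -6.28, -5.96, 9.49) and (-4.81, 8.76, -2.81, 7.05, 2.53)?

√(Σ(x_i - y_i)²) = √((1.38 - (-4.81))² + (2.09 - 8.76)² + (-6.28 - (-2.81))² + (-5.96 - 7.05)² + (9.49 - 2.53)²)
= √(6.19² + (-6.67)² + (-3.47)² + (-13.01)² + 6.96²) = √(38.3161 + 44.4889 + 12.0409 + 169.2601 + 48.4416) = √312.5476 ≈ 17.679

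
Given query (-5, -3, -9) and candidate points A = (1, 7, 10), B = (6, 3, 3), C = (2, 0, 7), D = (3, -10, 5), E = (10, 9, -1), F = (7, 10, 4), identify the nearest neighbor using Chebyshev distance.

Distances: d(A) = 19, d(B) = 12, d(C) = 16, d(D) = 14, d(E) = 15, d(F) = 13. Nearest: B = (6, 3, 3) with distance 12.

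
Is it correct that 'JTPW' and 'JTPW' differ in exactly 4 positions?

Differing positions: none. Hamming distance = 0, so the claim that d_H = 4 is false.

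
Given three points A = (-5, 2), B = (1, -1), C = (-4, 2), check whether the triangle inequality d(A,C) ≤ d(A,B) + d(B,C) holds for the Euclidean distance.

d(A,B) = √(6² + 3²) = √45 ≈ 6.7082, d(B,C) = √(5² + 3²) = √34 ≈ 5.831, d(A,C) = √(1² + 0²) = √1 = 1.
d(A,C) = 1 ≤ 6.7082 + 5.831 = 12.5392. Triangle inequality is satisfied.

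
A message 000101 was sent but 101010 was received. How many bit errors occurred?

Differing positions: 1, 3, 4, 5, 6. Hamming distance = 5.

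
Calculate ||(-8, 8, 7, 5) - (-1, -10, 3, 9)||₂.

√(Σ(x_i - y_i)²) = √((-8 - (-1))² + (8 - (-10))² + (7 - 3)² + (5 - 9)²)
= √((-7)² + 18² + 4² + (-4)²) = √(49 + 324 + 16 + 16) = √405 ≈ 20.1246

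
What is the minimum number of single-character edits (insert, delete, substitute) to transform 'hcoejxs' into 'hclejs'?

Let D[i][j] be the edit distance between the first i characters of 'hcoejxs' and the first j characters of 'hclejs', with D[i][0] = i, D[0][j] = j, and D[i][j] = D[i-1][j-1] if the characters match, else 1 + min(D[i-1][j], D[i][j-1], D[i-1][j-1]). Filling the table (rows: prefixes of 'hcoejxs', columns: prefixes of 'hclejs'):
     ε  h  c  l  e  j  s
  ε  0  1  2  3  4  5  6
  h  1  0  1  2  3  4  5
  c  2  1  0  1  2  3  4
  o  3  2  1  1  2  3  4
  e  4  3  2  2  1  2  3
  j  5  4  3  3  2  1  2
  x  6  5  4  4  3  2  2
  s  7  6  5  5  4  3  2
The bottom-right entry gives D[7][6] = 2, so no sequence of fewer than 2 edits works. Backtracking through the table gives one optimal edit sequence (2 edits):
  hcoejxs → hclejxs (sub o→l @3)
  hclejxs → hclejs (del x @6)
Edit distance = 2.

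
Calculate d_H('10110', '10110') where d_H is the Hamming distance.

Differing positions: none. Hamming distance = 0.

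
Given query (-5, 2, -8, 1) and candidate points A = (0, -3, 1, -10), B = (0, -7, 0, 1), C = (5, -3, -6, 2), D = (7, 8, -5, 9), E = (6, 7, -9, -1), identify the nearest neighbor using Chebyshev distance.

Distances: d(A) = 11, d(B) = 9, d(C) = 10, d(D) = 12, d(E) = 11. Nearest: B = (0, -7, 0, 1) with distance 9.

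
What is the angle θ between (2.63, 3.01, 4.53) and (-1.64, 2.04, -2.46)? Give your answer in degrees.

With u = (2.63, 3.01, 4.53), v = (-1.64, 2.04, -2.46):
u·v = 2.63·(-1.64) + 3.01·2.04 + 4.53·(-2.46) = (-4.3132) + 6.1404 + (-11.1438) = -9.3166.
|u| = √(2.63² + 3.01² + 4.53²) = √(6.9169 + 9.0601 + 20.5209) = √36.4979, |v| = √((-1.64)² + 2.04² + (-2.46)²) = √(2.6896 + 4.1616 + 6.0516) = √12.9028.
cos θ = (u·v)/(|u||v|) = -9.3166/(√36.4979·√12.9028) ≈ -0.42932
θ = arccos(-0.42932) ≈ 115.42°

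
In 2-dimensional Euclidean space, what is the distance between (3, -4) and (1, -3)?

√(Σ(x_i - y_i)²) = √((3 - 1)² + (-4 - (-3))²)
= √(2² + (-1)²) = √(4 + 1) = √5 ≈ 2.2361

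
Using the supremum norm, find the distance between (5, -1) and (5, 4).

max(|x_i - y_i|) = max(|5 - 5|, |-1 - 4|) = max(0, 5) = 5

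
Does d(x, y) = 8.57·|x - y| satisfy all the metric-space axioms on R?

Yes. Since |x - y| is a metric on R and 8.57 > 0, the positive scalar multiple 8.57·|x - y| is also a metric: scaling by a positive constant preserves non-negativity, identity (d=0 ⟺ |x-y|=0 ⟺ x=y), symmetry, and the triangle inequality.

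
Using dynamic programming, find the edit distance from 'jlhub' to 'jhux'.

Let D[i][j] be the edit distance between the first i characters of 'jlhub' and the first j characters of 'jhux', with D[i][0] = i, D[0][j] = j, and D[i][j] = D[i-1][j-1] if the characters match, else 1 + min(D[i-1][j], D[i][j-1], D[i-1][j-1]). Filling the table (rows: prefixes of 'jlhub', columns: prefixes of 'jhux'):
     ε  j  h  u  x
  ε  0  1  2  3  4
  j  1  0  1  2  3
  l  2  1  1  2  3
  h  3  2  1  2  3
  u  4  3  2  1  2
  b  5  4  3  2  2
The bottom-right entry gives D[5][4] = 2, so no sequence of fewer than 2 edits works. Backtracking through the table gives one optimal edit sequence (2 edits):
  jlhub → jhub (del l @2)
  jhub → jhux (sub b→x @4)
Edit distance = 2.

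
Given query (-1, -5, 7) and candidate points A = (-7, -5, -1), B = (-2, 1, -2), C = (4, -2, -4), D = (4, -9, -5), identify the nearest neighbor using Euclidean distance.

Distances: d(A) = 10, d(B) ≈ 10.8628, d(C) ≈ 12.4499, d(D) ≈ 13.6015. Nearest: A = (-7, -5, -1) with distance 10.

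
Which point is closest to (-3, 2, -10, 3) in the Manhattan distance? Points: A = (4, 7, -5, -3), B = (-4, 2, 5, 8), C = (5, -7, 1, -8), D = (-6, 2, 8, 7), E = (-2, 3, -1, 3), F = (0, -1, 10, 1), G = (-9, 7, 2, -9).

Distances: d(A) = 23, d(B) = 21, d(C) = 39, d(D) = 25, d(E) = 11, d(F) = 28, d(G) = 35. Nearest: E = (-2, 3, -1, 3) with distance 11.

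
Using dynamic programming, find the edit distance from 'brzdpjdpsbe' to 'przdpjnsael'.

Let D[i][j] be the edit distance between the first i characters of 'brzdpjdpsbe' and the first j characters of 'przdpjnsael', with D[i][0] = i, D[0][j] = j, and D[i][j] = D[i-1][j-1] if the characters match, else 1 + min(D[i-1][j], D[i][j-1], D[i-1][j-1]). Filling the table (rows: prefixes of 'brzdpjdpsbe', columns: prefixes of 'przdpjnsael'):
     ε  p  r  z  d  p  j  n  s  a  e  l
  ε  0  1  2  3  4  5  6  7  8  9 10 11
  b  1  1  2  3  4  5  6  7  8  9 10 11
  r  2  2  1  2  3  4  5  6  7  8  9 10
  z  3  3  2  1  2  3  4  5  6  7  8  9
  d  4  4  3  2  1  2  3  4  5  6  7  8
  p  5  4  4  3  2  1  2  3  4  5  6  7
  j  6  5  5  4  3  2  1  2  3  4  5  6
  d  7  6  6  5  4  3  2  2  3  4  5  6
  p  8  7  7  6  5  4  3  3  3  4  5  6
  s  9  8  8  7  6  5  4  4  3  4  5  6
  b 10  9  9  8  7  6  5  5  4  4  5  6
  e 11 10 10  9  8  7  6  6  5  5  4  5
The bottom-right entry gives D[11][11] = 5, so no sequence of fewer than 5 edits works. Backtracking through the table gives one optimal edit sequence (5 edits):
  brzdpjdpsbe → przdpjdpsbe (sub b→p @1)
  przdpjdpsbe → przdpjpsbe (del d @7)
  przdpjpsbe → przdpjnsbe (sub p→n @7)
  przdpjnsbe → przdpjnsae (sub b→a @9)
  przdpjnsae → przdpjnsael (ins l @11)
Edit distance = 5.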